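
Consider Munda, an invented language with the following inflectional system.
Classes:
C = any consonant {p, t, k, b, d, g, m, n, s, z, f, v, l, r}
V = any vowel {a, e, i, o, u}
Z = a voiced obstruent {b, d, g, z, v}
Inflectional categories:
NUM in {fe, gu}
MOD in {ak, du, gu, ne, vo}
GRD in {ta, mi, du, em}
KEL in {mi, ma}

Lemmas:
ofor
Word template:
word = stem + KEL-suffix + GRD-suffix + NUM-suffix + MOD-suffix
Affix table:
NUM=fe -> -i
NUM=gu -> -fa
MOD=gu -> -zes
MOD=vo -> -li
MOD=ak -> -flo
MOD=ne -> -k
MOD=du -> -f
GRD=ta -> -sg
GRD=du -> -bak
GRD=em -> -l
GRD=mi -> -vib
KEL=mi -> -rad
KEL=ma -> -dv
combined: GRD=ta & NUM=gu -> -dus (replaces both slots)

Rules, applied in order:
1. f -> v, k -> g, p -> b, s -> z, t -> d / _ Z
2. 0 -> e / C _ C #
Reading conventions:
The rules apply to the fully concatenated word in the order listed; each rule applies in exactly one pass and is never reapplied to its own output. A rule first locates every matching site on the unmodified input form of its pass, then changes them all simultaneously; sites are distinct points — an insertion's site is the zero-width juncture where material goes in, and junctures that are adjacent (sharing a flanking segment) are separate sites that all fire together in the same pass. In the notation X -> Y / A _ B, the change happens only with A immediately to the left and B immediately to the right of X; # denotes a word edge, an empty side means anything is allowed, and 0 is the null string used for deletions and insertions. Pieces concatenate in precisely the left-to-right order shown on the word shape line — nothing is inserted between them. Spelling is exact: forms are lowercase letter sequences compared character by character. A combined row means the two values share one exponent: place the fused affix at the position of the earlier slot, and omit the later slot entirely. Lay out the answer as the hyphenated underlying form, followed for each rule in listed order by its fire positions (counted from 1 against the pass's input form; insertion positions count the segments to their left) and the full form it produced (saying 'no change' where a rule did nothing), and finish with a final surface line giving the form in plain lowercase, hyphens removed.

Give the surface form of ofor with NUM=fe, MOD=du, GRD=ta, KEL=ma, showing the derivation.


underlying: ofor-dv-sg-i-f
1. f -> v, k -> g, p -> b, s -> z, t -> d / _ Z: fires at position(s) 7: ofordvzgif
2. 0 -> e / C _ C #: no change
surface: ofordvzgif


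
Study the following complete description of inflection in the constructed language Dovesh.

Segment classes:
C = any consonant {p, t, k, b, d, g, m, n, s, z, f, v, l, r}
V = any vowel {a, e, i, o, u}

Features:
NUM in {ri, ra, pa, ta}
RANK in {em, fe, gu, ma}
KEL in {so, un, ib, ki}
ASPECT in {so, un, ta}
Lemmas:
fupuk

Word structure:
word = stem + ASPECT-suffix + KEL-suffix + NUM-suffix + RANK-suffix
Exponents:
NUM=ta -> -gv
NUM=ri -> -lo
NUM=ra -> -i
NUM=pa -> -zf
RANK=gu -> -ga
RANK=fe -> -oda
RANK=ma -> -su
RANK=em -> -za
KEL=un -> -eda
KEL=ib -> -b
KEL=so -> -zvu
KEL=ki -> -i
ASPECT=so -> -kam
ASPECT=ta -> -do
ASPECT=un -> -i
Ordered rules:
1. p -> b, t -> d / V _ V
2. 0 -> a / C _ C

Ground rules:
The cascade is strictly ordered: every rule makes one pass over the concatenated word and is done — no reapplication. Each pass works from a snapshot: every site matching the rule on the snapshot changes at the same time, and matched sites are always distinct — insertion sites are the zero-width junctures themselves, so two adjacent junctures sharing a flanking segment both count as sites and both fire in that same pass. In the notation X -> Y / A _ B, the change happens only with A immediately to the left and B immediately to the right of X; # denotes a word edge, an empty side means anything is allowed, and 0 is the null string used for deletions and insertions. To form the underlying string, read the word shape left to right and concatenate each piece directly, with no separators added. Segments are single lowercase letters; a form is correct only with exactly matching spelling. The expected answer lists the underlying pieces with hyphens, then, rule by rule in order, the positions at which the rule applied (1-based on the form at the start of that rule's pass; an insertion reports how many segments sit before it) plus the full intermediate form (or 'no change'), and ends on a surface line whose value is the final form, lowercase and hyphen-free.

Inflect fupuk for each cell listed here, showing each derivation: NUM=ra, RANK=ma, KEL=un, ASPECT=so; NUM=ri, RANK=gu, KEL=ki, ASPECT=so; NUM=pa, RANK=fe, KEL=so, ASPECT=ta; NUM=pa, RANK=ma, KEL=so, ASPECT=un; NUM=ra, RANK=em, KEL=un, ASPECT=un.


cell NUM=ra, RANK=ma, KEL=un, ASPECT=so:
underlying: fupuk-kam-eda-i-su
1. p -> b, t -> d / V _ V: fires at position(s) 3: fubukkamedaisu
2. 0 -> a / C _ C: inserts after position(s) 5: fubukakamedaisu
surface: fubukakamedaisu

cell NUM=ri, RANK=gu, KEL=ki, ASPECT=so:
underlying: fupuk-kam-i-lo-ga
1. p -> b, t -> d / V _ V: fires at position(s) 3: fubukkamiloga
2. 0 -> a / C _ C: inserts after position(s) 5: fubukakamiloga
surface: fubukakamiloga

cell NUM=pa, RANK=fe, KEL=so, ASPECT=ta:
underlying: fupuk-do-zvu-zf-oda
1. p -> b, t -> d / V _ V: fires at position(s) 3: fubukdozvuzfoda
2. 0 -> a / C _ C: inserts after position(s) 5, 8, 11: fubukadozavuzafoda
surface: fubukadozavuzafoda

cell NUM=pa, RANK=ma, KEL=so, ASPECT=un:
underlying: fupuk-i-zvu-zf-su
1. p -> b, t -> d / V _ V: fires at position(s) 3: fubukizvuzfsu
2. 0 -> a / C _ C: inserts after position(s) 7, 10, 11: fubukizavuzafasu
surface: fubukizavuzafasu

cell NUM=ra, RANK=em, KEL=un, ASPECT=un:
underlying: fupuk-i-eda-i-za
1. p -> b, t -> d / V _ V: fires at position(s) 3: fubukiedaiza
2. 0 -> a / C _ C: no change
surface: fubukiedaiza


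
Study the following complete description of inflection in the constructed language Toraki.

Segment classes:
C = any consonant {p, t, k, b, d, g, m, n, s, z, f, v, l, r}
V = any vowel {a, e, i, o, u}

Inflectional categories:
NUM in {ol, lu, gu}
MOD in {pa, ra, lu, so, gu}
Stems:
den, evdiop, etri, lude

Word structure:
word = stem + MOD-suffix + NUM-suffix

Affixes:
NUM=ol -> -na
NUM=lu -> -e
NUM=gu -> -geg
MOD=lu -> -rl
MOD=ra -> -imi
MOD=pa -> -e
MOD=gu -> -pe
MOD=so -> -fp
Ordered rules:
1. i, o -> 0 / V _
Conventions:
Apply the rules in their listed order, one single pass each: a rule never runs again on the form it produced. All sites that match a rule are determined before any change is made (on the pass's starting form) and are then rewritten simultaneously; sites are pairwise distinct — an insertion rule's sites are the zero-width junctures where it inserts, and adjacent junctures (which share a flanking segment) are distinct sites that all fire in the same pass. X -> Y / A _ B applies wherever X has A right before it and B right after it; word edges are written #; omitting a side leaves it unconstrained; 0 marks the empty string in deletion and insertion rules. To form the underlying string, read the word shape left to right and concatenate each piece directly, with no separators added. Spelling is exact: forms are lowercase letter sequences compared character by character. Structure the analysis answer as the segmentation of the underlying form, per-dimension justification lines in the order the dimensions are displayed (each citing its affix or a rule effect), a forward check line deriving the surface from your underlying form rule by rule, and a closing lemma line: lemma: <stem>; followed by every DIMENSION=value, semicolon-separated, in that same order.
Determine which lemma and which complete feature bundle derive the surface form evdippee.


underlying: evdiop-pe-e
NUM=lu - signalled by the affix -e
MOD=gu - signalled by the affix -pe
check: evdioppee -> evdippee
lemma: evdiop; NUM=lu; MOD=gu


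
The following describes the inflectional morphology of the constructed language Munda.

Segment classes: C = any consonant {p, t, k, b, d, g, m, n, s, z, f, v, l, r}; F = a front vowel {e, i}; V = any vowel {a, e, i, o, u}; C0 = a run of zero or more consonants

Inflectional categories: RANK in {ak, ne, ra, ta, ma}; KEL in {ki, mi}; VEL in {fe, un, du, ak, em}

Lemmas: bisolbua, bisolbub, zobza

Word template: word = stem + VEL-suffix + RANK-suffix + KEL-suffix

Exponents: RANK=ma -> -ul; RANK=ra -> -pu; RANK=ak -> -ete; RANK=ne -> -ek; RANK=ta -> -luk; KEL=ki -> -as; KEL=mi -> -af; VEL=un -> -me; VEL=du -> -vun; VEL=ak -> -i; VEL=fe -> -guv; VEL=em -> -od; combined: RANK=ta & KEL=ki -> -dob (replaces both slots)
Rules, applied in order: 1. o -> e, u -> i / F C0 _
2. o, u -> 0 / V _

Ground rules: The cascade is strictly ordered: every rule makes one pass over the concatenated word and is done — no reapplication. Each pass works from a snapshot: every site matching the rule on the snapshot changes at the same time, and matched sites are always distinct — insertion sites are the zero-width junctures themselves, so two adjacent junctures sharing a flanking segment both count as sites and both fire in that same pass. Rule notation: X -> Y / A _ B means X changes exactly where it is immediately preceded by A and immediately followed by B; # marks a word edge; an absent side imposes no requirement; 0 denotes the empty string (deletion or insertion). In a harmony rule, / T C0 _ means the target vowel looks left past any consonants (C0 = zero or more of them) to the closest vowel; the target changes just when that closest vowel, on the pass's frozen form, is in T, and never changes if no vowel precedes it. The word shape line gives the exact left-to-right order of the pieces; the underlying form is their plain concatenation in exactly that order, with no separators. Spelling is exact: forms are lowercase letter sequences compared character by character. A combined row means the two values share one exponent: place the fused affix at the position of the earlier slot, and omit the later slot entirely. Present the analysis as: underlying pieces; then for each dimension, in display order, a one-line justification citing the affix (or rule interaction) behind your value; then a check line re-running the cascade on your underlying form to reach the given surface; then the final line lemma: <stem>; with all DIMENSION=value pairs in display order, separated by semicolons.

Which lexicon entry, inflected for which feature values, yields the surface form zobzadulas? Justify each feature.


underlying: zobza-od-ul-as
RANK=ma - signalled by the affix -ul
KEL=ki - signalled by the affix -as
VEL=em - signalled by the affix -od
check: zobzaodulas -> zobzaodulas -> zobzadulas
lemma: zobza; RANK=ma; KEL=ki; VEL=em


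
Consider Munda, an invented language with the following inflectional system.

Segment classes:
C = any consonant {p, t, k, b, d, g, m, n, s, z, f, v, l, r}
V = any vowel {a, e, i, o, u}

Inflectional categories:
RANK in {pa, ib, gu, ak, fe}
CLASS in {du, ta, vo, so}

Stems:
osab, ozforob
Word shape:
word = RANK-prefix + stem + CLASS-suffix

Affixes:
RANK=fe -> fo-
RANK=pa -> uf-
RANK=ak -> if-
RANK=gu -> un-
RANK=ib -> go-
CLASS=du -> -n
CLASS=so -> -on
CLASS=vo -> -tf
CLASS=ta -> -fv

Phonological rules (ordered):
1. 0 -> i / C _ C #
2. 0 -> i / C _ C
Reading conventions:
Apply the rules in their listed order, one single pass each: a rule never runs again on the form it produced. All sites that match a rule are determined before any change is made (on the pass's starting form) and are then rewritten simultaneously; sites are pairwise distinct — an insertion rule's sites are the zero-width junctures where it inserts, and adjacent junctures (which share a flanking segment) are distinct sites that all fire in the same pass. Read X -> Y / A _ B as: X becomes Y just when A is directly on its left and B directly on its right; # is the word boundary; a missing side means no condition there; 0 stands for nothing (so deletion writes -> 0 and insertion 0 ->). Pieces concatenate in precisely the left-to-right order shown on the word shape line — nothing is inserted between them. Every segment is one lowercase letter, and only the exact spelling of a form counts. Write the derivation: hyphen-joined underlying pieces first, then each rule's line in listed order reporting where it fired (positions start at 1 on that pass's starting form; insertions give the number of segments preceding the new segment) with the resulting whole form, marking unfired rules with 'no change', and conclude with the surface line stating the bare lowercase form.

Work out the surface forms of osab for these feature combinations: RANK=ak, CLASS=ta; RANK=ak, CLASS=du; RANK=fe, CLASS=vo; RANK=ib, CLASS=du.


cell RANK=ak, CLASS=ta:
underlying: if-osab-fv
1. 0 -> i / C _ C #: inserts after position(s) 7: ifosabfiv
2. 0 -> i / C _ C: inserts after position(s) 6: ifosabifiv
surface: ifosabifiv

cell RANK=ak, CLASS=du:
underlying: if-osab-n
1. 0 -> i / C _ C #: inserts after position(s) 6: ifosabin
2. 0 -> i / C _ C: no change
surface: ifosabin

cell RANK=fe, CLASS=vo:
underlying: fo-osab-tf
1. 0 -> i / C _ C #: inserts after position(s) 7: foosabtif
2. 0 -> i / C _ C: inserts after position(s) 6: foosabitif
surface: foosabitif

cell RANK=ib, CLASS=du:
underlying: go-osab-n
1. 0 -> i / C _ C #: inserts after position(s) 6: goosabin
2. 0 -> i / C _ C: no change
surface: goosabin


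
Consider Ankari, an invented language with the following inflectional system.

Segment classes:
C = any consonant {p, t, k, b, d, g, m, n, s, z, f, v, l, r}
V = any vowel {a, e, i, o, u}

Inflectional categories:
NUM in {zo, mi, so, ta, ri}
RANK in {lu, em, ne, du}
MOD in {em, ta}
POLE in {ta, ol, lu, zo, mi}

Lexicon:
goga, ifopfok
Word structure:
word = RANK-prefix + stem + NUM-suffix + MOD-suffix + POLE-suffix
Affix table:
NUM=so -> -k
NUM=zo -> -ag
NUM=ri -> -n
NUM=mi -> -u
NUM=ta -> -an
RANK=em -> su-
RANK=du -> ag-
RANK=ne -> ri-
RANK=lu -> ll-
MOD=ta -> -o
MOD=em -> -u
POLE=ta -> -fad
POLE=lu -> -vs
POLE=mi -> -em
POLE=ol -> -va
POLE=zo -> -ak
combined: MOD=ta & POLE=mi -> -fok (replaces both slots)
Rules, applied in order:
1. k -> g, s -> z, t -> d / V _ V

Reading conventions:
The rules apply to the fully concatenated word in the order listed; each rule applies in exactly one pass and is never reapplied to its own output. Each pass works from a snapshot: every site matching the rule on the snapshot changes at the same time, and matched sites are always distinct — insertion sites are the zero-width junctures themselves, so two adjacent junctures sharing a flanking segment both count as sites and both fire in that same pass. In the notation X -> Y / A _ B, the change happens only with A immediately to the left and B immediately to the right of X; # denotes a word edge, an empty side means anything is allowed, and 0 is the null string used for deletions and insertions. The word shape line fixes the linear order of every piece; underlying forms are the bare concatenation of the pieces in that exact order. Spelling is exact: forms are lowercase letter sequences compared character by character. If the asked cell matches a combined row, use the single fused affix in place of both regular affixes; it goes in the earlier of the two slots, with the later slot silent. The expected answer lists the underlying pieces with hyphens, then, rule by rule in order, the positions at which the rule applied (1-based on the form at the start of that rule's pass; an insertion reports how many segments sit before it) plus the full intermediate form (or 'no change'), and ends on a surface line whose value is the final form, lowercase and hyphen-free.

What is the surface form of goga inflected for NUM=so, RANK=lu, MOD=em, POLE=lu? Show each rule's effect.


underlying: ll-goga-k-u-vs
1. k -> g, s -> z, t -> d / V _ V: fires at position(s) 7: llgogaguvs
surface: llgogaguvs


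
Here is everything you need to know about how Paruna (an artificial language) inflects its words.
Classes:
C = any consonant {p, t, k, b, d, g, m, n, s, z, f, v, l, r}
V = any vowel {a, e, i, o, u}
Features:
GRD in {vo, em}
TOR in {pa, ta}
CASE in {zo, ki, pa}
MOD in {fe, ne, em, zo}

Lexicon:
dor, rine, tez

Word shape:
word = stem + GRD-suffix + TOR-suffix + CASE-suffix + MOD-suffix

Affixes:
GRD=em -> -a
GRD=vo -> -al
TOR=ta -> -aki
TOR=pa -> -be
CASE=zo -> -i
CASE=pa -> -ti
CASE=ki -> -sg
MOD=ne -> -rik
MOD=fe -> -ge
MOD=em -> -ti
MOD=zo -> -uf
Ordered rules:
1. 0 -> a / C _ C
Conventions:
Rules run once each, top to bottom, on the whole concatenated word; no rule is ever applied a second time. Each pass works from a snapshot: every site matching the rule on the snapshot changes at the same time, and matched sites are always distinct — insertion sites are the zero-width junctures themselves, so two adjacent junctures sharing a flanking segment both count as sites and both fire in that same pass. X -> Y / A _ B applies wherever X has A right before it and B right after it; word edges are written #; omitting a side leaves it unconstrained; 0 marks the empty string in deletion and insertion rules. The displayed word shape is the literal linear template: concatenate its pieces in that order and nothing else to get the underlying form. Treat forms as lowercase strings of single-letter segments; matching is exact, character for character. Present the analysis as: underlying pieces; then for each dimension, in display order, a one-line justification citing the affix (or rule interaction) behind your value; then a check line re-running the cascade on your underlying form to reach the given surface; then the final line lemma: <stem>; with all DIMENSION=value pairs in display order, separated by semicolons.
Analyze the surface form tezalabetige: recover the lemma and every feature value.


underlying: tez-al-be-ti-ge
GRD=vo - signalled by the affix -al
TOR=pa - signalled by the affix -be
CASE=pa - signalled by the affix -ti
MOD=fe - signalled by the affix -ge
check: tezalbetige -> tezalabetige
lemma: tez; GRD=vo; TOR=pa; CASE=pa; MOD=fe


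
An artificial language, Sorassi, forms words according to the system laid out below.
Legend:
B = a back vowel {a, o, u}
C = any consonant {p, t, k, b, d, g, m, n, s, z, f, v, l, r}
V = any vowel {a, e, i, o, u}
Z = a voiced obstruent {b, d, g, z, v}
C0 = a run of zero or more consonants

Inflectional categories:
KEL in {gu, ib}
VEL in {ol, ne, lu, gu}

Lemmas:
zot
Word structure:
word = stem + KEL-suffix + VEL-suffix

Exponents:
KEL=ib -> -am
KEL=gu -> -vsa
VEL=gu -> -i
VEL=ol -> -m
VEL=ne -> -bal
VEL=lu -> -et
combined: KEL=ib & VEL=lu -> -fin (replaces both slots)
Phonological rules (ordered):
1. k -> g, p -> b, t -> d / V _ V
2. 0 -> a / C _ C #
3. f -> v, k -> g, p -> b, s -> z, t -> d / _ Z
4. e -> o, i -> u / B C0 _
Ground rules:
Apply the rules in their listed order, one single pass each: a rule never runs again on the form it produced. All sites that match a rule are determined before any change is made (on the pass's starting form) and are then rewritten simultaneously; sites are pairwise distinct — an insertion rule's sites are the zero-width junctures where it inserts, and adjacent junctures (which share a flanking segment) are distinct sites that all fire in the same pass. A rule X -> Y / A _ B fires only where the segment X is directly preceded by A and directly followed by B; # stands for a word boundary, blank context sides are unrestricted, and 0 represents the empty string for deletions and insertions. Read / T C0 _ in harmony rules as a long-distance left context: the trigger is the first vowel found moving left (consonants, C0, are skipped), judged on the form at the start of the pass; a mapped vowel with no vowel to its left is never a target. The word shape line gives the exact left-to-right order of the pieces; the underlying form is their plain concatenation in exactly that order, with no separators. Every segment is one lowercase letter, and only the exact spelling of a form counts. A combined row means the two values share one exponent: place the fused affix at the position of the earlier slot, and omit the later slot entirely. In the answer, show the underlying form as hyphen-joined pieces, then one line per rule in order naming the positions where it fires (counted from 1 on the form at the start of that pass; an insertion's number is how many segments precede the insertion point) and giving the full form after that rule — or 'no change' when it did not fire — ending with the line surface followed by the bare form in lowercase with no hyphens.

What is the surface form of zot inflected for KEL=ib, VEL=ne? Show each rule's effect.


underlying: zot-am-bal
1. k -> g, p -> b, t -> d / V _ V: fires at position(s) 3: zodambal
2. 0 -> a / C _ C #: no change
3. f -> v, k -> g, p -> b, s -> z, t -> d / _ Z: no change
4. e -> o, i -> u / B C0 _: no change
surface: zodambal


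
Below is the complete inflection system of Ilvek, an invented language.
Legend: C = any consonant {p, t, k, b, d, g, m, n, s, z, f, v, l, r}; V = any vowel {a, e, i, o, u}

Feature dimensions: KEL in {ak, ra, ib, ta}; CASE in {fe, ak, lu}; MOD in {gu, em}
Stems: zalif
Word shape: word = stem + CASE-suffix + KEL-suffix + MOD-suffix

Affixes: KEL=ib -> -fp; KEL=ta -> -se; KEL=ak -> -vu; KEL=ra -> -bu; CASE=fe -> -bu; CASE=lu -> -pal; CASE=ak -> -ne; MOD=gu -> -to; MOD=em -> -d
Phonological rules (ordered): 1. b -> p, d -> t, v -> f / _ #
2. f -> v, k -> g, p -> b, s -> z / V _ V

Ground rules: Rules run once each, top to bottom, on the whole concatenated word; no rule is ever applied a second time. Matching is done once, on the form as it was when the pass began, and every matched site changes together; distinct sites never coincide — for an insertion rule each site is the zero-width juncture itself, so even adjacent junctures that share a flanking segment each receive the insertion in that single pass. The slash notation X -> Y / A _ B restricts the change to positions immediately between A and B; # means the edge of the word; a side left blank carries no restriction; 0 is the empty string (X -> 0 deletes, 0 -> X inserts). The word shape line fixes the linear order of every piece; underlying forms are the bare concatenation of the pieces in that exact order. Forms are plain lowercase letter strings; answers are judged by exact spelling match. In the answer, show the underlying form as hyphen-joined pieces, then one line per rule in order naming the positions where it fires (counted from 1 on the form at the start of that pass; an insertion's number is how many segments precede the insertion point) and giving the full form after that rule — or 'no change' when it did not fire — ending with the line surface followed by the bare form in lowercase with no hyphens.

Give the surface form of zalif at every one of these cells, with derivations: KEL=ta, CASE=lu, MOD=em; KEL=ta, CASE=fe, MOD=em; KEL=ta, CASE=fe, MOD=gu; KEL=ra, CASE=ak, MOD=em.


cell KEL=ta, CASE=lu, MOD=em:
underlying: zalif-pal-se-d
1. b -> p, d -> t, v -> f / _ #: fires at position(s) 11: zalifpalset
2. f -> v, k -> g, p -> b, s -> z / V _ V: no change
surface: zalifpalset

cell KEL=ta, CASE=fe, MOD=em:
underlying: zalif-bu-se-d
1. b -> p, d -> t, v -> f / _ #: fires at position(s) 10: zalifbuset
2. f -> v, k -> g, p -> b, s -> z / V _ V: fires at position(s) 8: zalifbuzet
surface: zalifbuzet

cell KEL=ta, CASE=fe, MOD=gu:
underlying: zalif-bu-se-to
1. b -> p, d -> t, v -> f / _ #: no change
2. f -> v, k -> g, p -> b, s -> z / V _ V: fires at position(s) 8: zalifbuzeto
surface: zalifbuzeto

cell KEL=ra, CASE=ak, MOD=em:
underlying: zalif-ne-bu-d
1. b -> p, d -> t, v -> f / _ #: fires at position(s) 10: zalifnebut
2. f -> v, k -> g, p -> b, s -> z / V _ V: no change
surface: zalifnebut


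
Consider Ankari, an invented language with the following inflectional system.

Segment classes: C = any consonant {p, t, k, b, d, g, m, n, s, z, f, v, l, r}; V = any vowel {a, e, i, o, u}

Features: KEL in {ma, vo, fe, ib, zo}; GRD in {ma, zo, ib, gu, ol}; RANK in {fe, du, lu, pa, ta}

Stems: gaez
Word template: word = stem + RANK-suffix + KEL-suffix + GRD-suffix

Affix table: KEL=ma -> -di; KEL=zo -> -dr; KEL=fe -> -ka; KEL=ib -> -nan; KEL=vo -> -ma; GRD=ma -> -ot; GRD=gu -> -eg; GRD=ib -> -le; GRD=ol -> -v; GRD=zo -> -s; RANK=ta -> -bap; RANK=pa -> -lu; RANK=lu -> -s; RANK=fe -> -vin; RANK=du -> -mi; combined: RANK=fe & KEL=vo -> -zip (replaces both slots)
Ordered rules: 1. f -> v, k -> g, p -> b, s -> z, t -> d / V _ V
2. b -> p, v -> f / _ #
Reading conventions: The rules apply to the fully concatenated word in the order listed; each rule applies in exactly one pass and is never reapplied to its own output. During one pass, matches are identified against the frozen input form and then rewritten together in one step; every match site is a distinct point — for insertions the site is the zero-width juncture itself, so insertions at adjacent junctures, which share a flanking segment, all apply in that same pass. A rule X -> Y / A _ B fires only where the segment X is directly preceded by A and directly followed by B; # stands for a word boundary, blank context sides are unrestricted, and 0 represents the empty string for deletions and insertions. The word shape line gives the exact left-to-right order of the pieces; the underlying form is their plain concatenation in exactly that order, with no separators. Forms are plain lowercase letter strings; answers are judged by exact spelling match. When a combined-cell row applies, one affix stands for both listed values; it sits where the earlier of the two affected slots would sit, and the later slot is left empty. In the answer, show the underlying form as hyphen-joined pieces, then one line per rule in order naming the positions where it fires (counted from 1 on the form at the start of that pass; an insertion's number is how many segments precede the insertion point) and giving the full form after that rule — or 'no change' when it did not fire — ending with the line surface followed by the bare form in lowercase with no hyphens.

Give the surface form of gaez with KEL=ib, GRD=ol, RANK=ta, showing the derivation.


underlying: gaez-bap-nan-v
1. f -> v, k -> g, p -> b, s -> z, t -> d / V _ V: no change
2. b -> p, v -> f / _ #: fires at position(s) 11: gaezbapnanf
surface: gaezbapnanf


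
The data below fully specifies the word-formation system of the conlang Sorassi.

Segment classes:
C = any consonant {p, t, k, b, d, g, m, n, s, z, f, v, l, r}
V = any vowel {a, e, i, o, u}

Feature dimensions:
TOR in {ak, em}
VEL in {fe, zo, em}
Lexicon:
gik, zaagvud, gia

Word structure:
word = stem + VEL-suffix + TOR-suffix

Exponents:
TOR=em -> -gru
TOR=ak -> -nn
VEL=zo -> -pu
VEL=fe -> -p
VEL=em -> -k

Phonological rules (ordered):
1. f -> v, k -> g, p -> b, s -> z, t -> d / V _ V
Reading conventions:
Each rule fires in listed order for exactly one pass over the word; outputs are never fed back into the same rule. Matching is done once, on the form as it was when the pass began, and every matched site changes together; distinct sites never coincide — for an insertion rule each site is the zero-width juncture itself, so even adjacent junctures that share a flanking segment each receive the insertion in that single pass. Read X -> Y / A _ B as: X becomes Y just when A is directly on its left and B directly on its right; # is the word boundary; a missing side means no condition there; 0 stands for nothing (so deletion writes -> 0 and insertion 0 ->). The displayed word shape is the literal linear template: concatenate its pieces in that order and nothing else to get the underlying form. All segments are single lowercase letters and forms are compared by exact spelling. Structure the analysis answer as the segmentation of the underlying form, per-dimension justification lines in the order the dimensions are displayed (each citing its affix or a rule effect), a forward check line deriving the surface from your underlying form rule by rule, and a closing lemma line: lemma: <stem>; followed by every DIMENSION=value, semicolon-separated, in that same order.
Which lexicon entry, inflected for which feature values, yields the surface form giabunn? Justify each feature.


underlying: gia-pu-nn
TOR=ak - signalled by the affix -nn
VEL=zo - signalled by the affix -pu
check: giapunn -> giabunn
lemma: gia; TOR=ak; VEL=zo


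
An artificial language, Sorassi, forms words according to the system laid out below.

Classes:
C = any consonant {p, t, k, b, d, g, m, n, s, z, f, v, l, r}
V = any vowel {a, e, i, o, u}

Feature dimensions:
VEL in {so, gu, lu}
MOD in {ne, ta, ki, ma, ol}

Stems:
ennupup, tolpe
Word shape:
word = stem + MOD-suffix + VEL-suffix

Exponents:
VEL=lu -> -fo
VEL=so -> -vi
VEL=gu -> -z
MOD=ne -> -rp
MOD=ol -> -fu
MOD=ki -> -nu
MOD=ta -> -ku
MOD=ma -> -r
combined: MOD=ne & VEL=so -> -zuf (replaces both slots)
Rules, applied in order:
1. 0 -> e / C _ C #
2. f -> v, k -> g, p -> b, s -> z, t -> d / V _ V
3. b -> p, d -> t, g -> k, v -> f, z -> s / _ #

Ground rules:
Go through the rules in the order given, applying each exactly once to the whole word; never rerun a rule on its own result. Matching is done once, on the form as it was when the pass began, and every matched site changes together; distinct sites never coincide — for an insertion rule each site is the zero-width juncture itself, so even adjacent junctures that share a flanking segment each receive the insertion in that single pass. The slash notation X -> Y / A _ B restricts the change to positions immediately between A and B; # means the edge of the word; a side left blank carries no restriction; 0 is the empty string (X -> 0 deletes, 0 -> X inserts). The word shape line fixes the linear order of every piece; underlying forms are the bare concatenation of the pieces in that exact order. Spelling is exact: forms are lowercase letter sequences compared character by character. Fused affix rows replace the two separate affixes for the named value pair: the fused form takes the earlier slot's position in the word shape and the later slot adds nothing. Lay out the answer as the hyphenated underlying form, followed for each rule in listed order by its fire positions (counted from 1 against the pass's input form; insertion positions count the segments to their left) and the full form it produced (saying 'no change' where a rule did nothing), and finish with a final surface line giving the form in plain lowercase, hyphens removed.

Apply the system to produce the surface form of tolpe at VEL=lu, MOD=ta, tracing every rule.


underlying: tolpe-ku-fo
1. 0 -> e / C _ C #: no change
2. f -> v, k -> g, p -> b, s -> z, t -> d / V _ V: fires at position(s) 6, 8: tolpeguvo
3. b -> p, d -> t, g -> k, v -> f, z -> s / _ #: no change
surface: tolpeguvo


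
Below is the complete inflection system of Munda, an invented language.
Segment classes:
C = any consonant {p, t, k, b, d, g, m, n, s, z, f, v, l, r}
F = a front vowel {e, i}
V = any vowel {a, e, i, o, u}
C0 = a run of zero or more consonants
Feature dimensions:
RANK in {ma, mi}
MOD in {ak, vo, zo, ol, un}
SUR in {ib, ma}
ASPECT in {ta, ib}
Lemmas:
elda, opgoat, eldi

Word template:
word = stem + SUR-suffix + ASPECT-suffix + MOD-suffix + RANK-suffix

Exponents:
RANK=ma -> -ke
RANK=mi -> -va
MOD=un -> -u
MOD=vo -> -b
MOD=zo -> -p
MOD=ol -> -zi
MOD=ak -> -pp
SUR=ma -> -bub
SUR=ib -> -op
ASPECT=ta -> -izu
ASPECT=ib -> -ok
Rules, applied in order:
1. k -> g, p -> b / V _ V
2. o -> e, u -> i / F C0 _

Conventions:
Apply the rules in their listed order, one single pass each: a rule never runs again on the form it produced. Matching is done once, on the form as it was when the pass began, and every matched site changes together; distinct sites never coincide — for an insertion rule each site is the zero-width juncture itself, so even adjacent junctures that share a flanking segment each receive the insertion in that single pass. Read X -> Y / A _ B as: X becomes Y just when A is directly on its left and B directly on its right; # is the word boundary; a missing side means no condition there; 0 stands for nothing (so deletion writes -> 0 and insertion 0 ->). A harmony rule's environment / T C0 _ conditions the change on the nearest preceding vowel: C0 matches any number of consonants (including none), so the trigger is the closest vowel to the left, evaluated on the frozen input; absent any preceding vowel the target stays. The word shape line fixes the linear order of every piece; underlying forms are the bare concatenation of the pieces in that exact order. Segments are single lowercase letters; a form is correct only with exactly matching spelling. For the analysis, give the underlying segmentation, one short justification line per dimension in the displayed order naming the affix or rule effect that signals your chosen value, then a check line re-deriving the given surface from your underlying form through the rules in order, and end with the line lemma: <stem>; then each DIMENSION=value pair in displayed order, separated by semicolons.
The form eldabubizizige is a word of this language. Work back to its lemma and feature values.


underlying: elda-bub-izu-zi-ke
RANK=ma - signalled by the affix -ke
MOD=ol - signalled by the affix -zi
SUR=ma - signalled by the affix -bub
ASPECT=ta - signalled by the affix -izu
check: eldabubizuzike -> eldabubizuzige -> eldabubizizige
lemma: elda; RANK=ma; MOD=ol; SUR=ma; ASPECT=ta


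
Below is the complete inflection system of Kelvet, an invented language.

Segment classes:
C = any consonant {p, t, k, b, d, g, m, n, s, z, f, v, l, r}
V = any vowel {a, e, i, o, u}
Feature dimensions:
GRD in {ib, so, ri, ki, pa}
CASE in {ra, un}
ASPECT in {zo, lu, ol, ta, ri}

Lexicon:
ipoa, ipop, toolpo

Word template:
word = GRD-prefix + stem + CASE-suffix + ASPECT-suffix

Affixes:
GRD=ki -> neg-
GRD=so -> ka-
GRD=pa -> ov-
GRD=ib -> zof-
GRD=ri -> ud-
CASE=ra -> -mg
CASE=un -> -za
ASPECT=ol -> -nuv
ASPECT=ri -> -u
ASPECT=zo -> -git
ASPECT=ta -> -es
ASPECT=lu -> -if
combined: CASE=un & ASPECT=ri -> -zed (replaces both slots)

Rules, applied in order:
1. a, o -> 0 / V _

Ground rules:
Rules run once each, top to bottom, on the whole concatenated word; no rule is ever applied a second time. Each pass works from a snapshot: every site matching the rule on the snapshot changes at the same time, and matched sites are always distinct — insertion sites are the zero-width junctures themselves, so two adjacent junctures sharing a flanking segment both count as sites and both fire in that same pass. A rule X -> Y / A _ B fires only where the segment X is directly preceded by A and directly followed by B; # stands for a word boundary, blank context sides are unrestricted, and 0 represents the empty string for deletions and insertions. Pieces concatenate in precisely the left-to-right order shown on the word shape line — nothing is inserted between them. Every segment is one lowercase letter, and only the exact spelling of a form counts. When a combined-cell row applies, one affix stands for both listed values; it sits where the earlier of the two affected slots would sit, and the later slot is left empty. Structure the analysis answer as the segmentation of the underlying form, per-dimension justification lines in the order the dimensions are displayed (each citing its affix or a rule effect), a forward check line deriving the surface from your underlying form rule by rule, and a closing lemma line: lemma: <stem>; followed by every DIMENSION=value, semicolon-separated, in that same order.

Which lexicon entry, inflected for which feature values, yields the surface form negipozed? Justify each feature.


underlying: neg-ipoa-zed
GRD=ki - signalled by the affix neg-
CASE=un - signalled by the combined affix row
ASPECT=ri - signalled by the combined affix row
check: negipoazed -> negipozed
lemma: ipoa; GRD=ki; CASE=un; ASPECT=ri


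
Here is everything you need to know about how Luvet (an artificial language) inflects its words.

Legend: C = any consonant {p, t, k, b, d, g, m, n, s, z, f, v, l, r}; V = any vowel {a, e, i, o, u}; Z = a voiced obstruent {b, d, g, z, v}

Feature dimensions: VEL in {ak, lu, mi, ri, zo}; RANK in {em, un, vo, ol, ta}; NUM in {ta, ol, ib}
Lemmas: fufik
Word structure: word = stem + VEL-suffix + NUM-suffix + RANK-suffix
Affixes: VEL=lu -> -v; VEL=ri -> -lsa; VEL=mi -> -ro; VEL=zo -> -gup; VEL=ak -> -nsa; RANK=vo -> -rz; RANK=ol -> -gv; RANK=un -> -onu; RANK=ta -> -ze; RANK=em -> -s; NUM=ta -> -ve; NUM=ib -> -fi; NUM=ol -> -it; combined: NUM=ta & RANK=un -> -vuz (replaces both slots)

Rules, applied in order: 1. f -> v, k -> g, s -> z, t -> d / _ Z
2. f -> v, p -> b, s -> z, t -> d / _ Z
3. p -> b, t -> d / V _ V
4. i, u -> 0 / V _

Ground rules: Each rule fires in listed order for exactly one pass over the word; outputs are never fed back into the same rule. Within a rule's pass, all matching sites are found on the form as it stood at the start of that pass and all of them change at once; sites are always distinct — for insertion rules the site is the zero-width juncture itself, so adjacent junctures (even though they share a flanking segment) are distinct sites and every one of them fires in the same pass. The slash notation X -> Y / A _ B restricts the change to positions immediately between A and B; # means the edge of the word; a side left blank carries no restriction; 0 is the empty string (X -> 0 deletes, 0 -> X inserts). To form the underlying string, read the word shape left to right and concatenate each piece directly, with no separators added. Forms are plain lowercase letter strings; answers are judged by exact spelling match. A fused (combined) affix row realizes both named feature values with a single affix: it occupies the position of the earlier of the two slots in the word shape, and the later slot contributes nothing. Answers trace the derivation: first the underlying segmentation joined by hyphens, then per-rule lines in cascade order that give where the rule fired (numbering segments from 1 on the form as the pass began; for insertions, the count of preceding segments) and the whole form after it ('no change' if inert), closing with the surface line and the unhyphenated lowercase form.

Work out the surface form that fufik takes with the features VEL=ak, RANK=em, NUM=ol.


underlying: fufik-nsa-it-s
1. f -> v, k -> g, s -> z, t -> d / _ Z: no change
2. f -> v, p -> b, s -> z, t -> d / _ Z: no change
3. p -> b, t -> d / V _ V: no change
4. i, u -> 0 / V _: fires at position(s) 9: fufiknsats
surface: fufiknsats


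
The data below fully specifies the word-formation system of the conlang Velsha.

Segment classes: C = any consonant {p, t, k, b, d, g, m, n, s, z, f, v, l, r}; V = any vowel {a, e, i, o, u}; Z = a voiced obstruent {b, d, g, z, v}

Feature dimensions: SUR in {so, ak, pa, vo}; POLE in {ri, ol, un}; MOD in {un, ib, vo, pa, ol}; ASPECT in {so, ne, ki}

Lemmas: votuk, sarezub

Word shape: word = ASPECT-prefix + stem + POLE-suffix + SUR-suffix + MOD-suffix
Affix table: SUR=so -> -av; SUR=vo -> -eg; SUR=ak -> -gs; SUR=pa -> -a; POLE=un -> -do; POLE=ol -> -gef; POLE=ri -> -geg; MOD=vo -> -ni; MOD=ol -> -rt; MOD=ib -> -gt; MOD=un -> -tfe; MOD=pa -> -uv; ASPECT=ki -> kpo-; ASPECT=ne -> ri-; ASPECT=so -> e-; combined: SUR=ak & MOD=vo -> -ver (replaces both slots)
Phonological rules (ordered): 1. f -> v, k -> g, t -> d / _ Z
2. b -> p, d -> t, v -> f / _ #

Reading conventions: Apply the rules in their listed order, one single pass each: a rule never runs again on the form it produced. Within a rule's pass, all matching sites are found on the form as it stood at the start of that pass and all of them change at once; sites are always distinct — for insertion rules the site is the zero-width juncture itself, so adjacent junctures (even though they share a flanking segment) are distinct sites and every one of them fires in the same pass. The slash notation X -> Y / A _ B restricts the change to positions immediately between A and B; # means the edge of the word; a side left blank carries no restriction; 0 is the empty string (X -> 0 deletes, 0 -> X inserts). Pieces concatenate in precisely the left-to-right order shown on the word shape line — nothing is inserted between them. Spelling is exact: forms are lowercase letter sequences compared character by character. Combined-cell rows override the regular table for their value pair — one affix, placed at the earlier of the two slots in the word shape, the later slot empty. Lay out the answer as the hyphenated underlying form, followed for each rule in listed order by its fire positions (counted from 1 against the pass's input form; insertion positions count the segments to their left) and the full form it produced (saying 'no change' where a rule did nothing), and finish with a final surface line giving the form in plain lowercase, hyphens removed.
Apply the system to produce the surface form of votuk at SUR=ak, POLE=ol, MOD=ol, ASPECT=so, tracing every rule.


underlying: e-votuk-gef-gs-rt
1. f -> v, k -> g, t -> d / _ Z: fires at position(s) 6, 9: evotuggevgsrt
2. b -> p, d -> t, v -> f / _ #: no change
surface: evotuggevgsrt
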